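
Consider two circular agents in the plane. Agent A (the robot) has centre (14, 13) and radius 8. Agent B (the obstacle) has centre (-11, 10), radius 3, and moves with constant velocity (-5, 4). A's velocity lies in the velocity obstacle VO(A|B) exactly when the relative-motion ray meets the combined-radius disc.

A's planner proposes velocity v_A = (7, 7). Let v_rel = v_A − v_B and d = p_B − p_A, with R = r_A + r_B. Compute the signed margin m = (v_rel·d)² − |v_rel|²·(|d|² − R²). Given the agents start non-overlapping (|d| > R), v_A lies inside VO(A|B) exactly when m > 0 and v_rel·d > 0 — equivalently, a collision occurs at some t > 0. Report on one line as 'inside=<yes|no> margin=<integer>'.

d = (-25, -3),  |d|² = 634;  R = 8+3 = 11,  c = 634−11² = 513
v_rel = (12, 3),  |v_rel|² = 153;  v_rel·d = (12)·(-25) + (3)·(-3) = -309
153·t² + 618·t + 513 = 0  ⇒  m = (-309)² − 153·513 = 16992
m = 16992 > 0,  v_rel·d = -309 < 0  ⇒  outside

inside=no margin=16992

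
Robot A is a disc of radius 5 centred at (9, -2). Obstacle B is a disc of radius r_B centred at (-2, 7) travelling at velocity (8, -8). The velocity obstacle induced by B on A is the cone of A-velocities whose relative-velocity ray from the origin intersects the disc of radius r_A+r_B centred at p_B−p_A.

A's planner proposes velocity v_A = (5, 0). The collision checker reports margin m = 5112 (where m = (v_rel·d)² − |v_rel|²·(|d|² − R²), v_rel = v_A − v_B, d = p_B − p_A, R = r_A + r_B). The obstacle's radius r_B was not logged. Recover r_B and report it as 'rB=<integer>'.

m = 5112
d = (-11, 9);  v_rel = (-3, 8),  |v_rel|² = 73
v_rel×d = (-3)·(9) − (8)·(-11) = 61
since m = R²·73 − 61²:  R² = (3721 + 5112) / 73 = 121
R = √121 = 11  ⇒  r_B = 11 − 5 = 6

rB=6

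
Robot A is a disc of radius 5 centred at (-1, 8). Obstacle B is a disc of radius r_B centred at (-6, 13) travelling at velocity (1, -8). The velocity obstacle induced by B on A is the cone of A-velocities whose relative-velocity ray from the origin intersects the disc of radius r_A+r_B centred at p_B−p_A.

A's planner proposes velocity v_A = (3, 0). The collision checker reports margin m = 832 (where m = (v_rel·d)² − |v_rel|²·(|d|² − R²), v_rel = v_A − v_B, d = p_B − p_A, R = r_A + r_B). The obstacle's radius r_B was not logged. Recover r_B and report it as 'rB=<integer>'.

m = 832
d = (-5, 5);  v_rel = (2, 8),  |v_rel|² = 68
v_rel×d = (2)·(5) − (8)·(-5) = 50
since m = R²·68 − 50²:  R² = (2500 + 832) / 68 = 49
R = √49 = 7  ⇒  r_B = 7 − 5 = 2

rB=2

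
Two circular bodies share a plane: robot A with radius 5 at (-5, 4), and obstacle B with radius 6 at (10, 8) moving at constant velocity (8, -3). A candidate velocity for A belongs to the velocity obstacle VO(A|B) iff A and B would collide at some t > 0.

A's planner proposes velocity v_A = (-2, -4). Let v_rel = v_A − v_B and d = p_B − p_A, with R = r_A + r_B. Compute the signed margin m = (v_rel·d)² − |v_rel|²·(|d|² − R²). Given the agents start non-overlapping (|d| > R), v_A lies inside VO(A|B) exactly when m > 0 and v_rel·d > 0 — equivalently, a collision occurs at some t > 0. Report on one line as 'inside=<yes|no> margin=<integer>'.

d = (15, 4),  |d|² = 241;  R = 5+6 = 11,  c = 241−11² = 120
v_rel = (-10, -1),  |v_rel|² = 101;  v_rel·d = (-10)·(15) + (-1)·(4) = -154
101·t² + 308·t + 120 = 0  ⇒  m = (-154)² − 101·120 = 11596
m = 11596 > 0,  v_rel·d = -154 < 0  ⇒  outside

inside=no margin=11596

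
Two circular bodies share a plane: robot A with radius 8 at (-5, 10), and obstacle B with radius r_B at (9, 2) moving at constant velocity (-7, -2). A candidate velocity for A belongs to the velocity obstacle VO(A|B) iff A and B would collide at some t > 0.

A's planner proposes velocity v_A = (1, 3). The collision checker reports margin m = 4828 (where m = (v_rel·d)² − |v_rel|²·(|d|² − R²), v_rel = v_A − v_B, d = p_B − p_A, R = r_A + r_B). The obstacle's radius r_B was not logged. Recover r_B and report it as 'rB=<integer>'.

m = 4828
d = (14, -8);  v_rel = (8, 5),  |v_rel|² = 89
v_rel×d = (8)·(-8) − (5)·(14) = -134
since m = R²·89 − (-134)²:  R² = (17956 + 4828) / 89 = 256
R = √256 = 16  ⇒  r_B = 16 − 8 = 8

rB=8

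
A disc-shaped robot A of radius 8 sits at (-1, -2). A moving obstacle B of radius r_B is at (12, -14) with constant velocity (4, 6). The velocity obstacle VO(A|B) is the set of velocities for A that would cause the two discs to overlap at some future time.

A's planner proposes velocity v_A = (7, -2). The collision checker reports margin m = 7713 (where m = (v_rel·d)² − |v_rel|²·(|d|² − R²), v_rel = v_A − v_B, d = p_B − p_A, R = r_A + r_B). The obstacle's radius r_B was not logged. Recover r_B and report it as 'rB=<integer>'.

m = 7713
d = (13, -12);  v_rel = (3, -8),  |v_rel|² = 73
v_rel×d = (3)·(-12) − (-8)·(13) = 68
since m = R²·73 − 68²:  R² = (4624 + 7713) / 73 = 169
R = √169 = 13  ⇒  r_B = 13 − 8 = 5

rB=5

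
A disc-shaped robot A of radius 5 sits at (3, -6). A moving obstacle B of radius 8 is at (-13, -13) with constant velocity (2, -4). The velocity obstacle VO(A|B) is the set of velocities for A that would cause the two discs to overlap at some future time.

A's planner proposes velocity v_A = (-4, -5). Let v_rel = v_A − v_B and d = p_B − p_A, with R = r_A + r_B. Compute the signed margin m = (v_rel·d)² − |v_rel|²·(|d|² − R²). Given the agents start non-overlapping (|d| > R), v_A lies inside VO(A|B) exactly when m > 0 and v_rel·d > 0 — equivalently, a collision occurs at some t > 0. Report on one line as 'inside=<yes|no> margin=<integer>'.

d = (-16, -7),  |d|² = 305;  R = 5+8 = 13,  c = 305−13² = 136
v_rel = (-6, -1),  |v_rel|² = 37;  v_rel·d = (-6)·(-16) + (-1)·(-7) = 103
37·t² − 206·t + 136 = 0  ⇒  m = 103² − 37·136 = 5577
m = 5577 > 0,  v_rel·d = 103 > 0  ⇒  inside

inside=yes margin=5577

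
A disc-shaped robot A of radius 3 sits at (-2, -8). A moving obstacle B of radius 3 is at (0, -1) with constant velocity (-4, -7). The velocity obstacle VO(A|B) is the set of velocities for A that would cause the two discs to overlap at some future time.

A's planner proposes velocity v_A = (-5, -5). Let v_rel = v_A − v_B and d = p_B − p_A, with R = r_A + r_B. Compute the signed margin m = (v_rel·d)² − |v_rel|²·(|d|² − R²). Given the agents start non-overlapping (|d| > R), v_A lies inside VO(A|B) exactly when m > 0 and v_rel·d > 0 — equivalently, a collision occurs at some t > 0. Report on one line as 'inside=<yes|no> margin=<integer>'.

d = (2, 7),  |d|² = 53;  R = 3+3 = 6,  c = 53−6² = 17
v_rel = (-1, 2),  |v_rel|² = 5;  v_rel·d = (-1)·(2) + (2)·(7) = 12
5·t² − 24·t + 17 = 0  ⇒  m = 12² − 5·17 = 59
m = 59 > 0,  v_rel·d = 12 > 0  ⇒  inside

inside=yes margin=59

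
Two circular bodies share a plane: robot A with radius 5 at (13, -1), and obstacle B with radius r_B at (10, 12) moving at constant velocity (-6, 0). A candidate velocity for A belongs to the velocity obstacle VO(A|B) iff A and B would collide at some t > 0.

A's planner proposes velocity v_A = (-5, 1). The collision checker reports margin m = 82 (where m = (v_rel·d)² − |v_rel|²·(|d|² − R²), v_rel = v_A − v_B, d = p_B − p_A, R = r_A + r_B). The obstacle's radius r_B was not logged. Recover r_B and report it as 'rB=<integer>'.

m = 82
d = (-3, 13);  v_rel = (1, 1),  |v_rel|² = 2
v_rel×d = (1)·(13) − (1)·(-3) = 16
since m = R²·2 − 16²:  R² = (256 + 82) / 2 = 169
R = √169 = 13  ⇒  r_B = 13 − 5 = 8

rB=8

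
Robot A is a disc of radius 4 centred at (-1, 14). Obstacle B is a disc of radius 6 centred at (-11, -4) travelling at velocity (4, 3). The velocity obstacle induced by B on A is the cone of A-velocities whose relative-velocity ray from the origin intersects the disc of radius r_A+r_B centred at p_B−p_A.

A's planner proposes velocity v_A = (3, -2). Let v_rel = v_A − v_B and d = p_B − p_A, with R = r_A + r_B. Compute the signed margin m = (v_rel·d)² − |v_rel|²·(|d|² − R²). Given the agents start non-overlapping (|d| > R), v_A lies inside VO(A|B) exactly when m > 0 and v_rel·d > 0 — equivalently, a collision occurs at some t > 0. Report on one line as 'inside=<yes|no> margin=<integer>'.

d = (-10, -18),  |d|² = 424;  R = 4+6 = 10,  c = 424−10² = 324
v_rel = (-1, -5),  |v_rel|² = 26;  v_rel·d = (-1)·(-10) + (-5)·(-18) = 100
26·t² − 200·t + 324 = 0  ⇒  m = 100² − 26·324 = 1576
m = 1576 > 0,  v_rel·d = 100 > 0  ⇒  inside

inside=yes margin=1576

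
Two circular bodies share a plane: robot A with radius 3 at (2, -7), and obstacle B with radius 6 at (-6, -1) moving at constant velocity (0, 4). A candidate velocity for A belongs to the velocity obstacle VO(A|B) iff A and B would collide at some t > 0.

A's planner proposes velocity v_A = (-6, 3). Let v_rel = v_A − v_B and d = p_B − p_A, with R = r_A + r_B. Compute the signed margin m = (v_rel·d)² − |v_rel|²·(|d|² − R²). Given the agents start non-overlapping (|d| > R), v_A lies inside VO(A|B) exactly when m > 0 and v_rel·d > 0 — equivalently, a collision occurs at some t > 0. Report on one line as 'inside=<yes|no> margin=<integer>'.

d = (-8, 6),  |d|² = 100;  R = 3+6 = 9,  c = 100−9² = 19
v_rel = (-6, -1),  |v_rel|² = 37;  v_rel·d = (-6)·(-8) + (-1)·(6) = 42
37·t² − 84·t + 19 = 0  ⇒  m = 42² − 37·19 = 1061
m = 1061 > 0,  v_rel·d = 42 > 0  ⇒  inside

inside=yes margin=1061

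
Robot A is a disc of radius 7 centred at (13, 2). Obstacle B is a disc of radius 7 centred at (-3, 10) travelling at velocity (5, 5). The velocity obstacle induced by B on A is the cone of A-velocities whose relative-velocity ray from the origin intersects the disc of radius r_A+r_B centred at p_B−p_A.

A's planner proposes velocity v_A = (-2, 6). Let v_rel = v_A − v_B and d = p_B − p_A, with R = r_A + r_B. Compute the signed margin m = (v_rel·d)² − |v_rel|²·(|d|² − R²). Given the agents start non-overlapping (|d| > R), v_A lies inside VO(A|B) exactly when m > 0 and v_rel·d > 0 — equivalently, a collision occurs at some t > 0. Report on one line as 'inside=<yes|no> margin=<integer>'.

d = (-16, 8),  |d|² = 320;  R = 7+7 = 14,  c = 320−14² = 124
v_rel = (-7, 1),  |v_rel|² = 50;  v_rel·d = (-7)·(-16) + (1)·(8) = 120
50·t² − 240·t + 124 = 0  ⇒  m = 120² − 50·124 = 8200
m = 8200 > 0,  v_rel·d = 120 > 0  ⇒  inside

inside=yes margin=8200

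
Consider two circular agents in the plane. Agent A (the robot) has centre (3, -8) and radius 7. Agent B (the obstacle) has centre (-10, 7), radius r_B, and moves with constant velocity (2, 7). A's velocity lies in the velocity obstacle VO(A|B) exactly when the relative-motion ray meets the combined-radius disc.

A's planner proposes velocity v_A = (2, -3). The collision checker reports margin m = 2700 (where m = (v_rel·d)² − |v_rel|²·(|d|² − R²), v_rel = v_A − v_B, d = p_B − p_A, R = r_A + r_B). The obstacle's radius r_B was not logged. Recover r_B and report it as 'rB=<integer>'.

m = 2700
d = (-13, 15);  v_rel = (0, -10),  |v_rel|² = 100
v_rel×d = (0)·(15) − (-10)·(-13) = -130
since m = R²·100 − (-130)²:  R² = (16900 + 2700) / 100 = 196
R = √196 = 14  ⇒  r_B = 14 − 7 = 7

rB=7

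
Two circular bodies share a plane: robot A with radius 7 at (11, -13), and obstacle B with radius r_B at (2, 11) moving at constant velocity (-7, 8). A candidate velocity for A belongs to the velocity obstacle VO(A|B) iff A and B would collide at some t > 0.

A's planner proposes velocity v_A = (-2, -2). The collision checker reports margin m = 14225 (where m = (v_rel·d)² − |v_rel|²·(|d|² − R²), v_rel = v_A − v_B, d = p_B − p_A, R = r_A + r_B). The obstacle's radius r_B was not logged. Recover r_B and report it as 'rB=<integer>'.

m = 14225
d = (-9, 24);  v_rel = (5, -10),  |v_rel|² = 125
v_rel×d = (5)·(24) − (-10)·(-9) = 30
since m = R²·125 − 30²:  R² = (900 + 14225) / 125 = 121
R = √121 = 11  ⇒  r_B = 11 − 7 = 4

rB=4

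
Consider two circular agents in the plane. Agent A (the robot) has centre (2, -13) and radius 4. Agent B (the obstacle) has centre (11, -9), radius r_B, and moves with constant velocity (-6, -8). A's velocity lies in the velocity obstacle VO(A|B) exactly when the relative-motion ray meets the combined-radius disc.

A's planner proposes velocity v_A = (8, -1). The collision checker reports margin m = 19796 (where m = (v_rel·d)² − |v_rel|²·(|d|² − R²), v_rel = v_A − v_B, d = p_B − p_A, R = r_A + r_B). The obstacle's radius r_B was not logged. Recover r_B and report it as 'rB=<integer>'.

m = 19796
d = (9, 4);  v_rel = (14, 7),  |v_rel|² = 245
v_rel×d = (14)·(4) − (7)·(9) = -7
since m = R²·245 − (-7)²:  R² = (49 + 19796) / 245 = 81
R = √81 = 9  ⇒  r_B = 9 − 4 = 5

rB=5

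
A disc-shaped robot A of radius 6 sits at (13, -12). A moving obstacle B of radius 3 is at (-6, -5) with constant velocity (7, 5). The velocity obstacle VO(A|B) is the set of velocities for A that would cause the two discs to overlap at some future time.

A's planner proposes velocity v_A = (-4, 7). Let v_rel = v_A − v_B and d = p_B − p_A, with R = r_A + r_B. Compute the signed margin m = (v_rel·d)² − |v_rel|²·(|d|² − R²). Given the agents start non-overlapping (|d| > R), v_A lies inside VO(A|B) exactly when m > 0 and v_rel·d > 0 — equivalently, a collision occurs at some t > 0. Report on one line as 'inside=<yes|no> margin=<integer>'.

d = (-19, 7),  |d|² = 410;  R = 6+3 = 9,  c = 410−9² = 329
v_rel = (-11, 2),  |v_rel|² = 125;  v_rel·d = (-11)·(-19) + (2)·(7) = 223
125·t² − 446·t + 329 = 0  ⇒  m = 223² − 125·329 = 8604
m = 8604 > 0,  v_rel·d = 223 > 0  ⇒  inside

inside=yes margin=8604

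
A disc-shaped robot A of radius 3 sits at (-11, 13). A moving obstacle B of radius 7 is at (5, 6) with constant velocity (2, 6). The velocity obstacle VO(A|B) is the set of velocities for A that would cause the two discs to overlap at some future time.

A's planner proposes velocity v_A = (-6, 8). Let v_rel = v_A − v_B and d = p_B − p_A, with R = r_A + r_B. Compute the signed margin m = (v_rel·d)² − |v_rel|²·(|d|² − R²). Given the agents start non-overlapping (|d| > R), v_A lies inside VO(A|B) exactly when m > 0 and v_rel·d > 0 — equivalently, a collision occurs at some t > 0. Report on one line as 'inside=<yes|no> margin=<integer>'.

d = (16, -7),  |d|² = 305;  R = 3+7 = 10,  c = 305−10² = 205
v_rel = (-8, 2),  |v_rel|² = 68;  v_rel·d = (-8)·(16) + (2)·(-7) = -142
68·t² + 284·t + 205 = 0  ⇒  m = (-142)² − 68·205 = 6224
m = 6224 > 0,  v_rel·d = -142 < 0  ⇒  outside

inside=no margin=6224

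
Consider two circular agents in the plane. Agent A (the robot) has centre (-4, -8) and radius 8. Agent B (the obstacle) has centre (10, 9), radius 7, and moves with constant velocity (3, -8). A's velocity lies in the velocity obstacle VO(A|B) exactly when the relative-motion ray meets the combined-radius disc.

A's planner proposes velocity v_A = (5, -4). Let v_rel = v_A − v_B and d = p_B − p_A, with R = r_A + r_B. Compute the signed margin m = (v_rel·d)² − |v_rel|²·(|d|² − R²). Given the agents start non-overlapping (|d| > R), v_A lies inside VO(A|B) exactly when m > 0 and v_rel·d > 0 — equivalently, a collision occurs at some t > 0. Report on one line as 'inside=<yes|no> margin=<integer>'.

d = (14, 17),  |d|² = 485;  R = 8+7 = 15,  c = 485−15² = 260
v_rel = (2, 4),  |v_rel|² = 20;  v_rel·d = (2)·(14) + (4)·(17) = 96
20·t² − 192·t + 260 = 0  ⇒  m = 96² − 20·260 = 4016
m = 4016 > 0,  v_rel·d = 96 > 0  ⇒  inside

inside=yes margin=4016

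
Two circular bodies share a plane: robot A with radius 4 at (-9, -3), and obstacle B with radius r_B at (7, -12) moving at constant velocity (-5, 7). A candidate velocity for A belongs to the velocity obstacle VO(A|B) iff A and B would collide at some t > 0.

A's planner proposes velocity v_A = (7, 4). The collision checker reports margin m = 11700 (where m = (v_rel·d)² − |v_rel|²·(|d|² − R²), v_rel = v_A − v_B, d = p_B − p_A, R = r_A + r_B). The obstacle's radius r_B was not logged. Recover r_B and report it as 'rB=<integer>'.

m = 11700
d = (16, -9);  v_rel = (12, -3),  |v_rel|² = 153
v_rel×d = (12)·(-9) − (-3)·(16) = -60
since m = R²·153 − (-60)²:  R² = (3600 + 11700) / 153 = 100
R = √100 = 10  ⇒  r_B = 10 − 4 = 6

rB=6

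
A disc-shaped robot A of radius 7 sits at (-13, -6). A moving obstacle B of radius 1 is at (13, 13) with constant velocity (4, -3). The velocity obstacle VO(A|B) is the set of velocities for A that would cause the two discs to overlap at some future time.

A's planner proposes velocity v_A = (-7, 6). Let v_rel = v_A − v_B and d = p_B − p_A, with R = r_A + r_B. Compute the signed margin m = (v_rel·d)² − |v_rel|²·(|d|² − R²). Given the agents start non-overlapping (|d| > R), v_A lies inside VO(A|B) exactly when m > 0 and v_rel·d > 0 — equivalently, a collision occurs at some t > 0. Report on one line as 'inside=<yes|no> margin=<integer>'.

d = (26, 19),  |d|² = 1037;  R = 7+1 = 8,  c = 1037−8² = 973
v_rel = (-11, 9),  |v_rel|² = 202;  v_rel·d = (-11)·(26) + (9)·(19) = -115
202·t² + 230·t + 973 = 0  ⇒  m = (-115)² − 202·973 = -183321
m = -183321 < 0,  v_rel·d = -115 < 0  ⇒  outside

inside=no margin=-183321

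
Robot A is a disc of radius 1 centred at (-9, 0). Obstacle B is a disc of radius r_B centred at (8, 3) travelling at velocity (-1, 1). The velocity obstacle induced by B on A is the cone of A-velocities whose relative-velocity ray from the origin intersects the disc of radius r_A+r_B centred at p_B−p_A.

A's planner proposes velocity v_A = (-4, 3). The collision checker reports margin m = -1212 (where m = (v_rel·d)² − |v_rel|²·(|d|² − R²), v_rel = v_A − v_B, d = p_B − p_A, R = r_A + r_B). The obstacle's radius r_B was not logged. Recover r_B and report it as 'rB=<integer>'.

m = -1212
d = (17, 3);  v_rel = (-3, 2),  |v_rel|² = 13
v_rel×d = (-3)·(3) − (2)·(17) = -43
since m = R²·13 − (-43)²:  R² = (1849 + -1212) / 13 = 49
R = √49 = 7  ⇒  r_B = 7 − 1 = 6

rB=6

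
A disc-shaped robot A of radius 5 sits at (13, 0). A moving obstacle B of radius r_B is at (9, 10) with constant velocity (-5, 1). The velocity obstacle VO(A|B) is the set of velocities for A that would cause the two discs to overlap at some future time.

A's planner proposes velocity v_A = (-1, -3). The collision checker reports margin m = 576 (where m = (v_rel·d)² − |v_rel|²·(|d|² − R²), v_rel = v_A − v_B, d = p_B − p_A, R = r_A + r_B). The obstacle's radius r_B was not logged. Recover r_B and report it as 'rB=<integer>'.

m = 576
d = (-4, 10);  v_rel = (4, -4),  |v_rel|² = 32
v_rel×d = (4)·(10) − (-4)·(-4) = 24
since m = R²·32 − 24²:  R² = (576 + 576) / 32 = 36
R = √36 = 6  ⇒  r_B = 6 − 5 = 1

rB=1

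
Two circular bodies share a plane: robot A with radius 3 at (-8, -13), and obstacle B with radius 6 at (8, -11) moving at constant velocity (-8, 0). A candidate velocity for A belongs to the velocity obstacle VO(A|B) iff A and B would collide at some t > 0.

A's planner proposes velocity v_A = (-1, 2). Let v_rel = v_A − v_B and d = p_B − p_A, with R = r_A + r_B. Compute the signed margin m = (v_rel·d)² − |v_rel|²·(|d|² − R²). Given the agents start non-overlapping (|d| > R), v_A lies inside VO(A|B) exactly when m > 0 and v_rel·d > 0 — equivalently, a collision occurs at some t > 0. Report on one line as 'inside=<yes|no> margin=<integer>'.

d = (16, 2),  |d|² = 260;  R = 3+6 = 9,  c = 260−9² = 179
v_rel = (7, 2),  |v_rel|² = 53;  v_rel·d = (7)·(16) + (2)·(2) = 116
53·t² − 232·t + 179 = 0  ⇒  m = 116² − 53·179 = 3969
m = 3969 > 0,  v_rel·d = 116 > 0  ⇒  inside

inside=yes margin=3969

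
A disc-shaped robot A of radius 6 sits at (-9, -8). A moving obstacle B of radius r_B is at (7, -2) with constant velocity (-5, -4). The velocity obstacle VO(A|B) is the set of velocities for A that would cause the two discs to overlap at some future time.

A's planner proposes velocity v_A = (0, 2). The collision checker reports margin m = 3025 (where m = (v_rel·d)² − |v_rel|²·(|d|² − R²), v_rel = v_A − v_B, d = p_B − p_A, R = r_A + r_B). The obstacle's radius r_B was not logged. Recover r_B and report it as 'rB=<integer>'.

m = 3025
d = (16, 6);  v_rel = (5, 6),  |v_rel|² = 61
v_rel×d = (5)·(6) − (6)·(16) = -66
since m = R²·61 − (-66)²:  R² = (4356 + 3025) / 61 = 121
R = √121 = 11  ⇒  r_B = 11 − 6 = 5

rB=5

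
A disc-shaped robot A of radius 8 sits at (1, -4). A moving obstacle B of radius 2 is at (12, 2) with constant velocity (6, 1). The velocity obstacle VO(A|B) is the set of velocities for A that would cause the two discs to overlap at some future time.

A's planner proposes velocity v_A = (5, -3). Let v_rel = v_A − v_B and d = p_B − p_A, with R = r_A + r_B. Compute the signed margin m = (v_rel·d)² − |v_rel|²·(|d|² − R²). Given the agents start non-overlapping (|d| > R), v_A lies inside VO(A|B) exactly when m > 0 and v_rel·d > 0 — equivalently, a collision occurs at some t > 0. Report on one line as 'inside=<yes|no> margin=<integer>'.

d = (11, 6),  |d|² = 157;  R = 8+2 = 10,  c = 157−10² = 57
v_rel = (-1, -4),  |v_rel|² = 17;  v_rel·d = (-1)·(11) + (-4)·(6) = -35
17·t² + 70·t + 57 = 0  ⇒  m = (-35)² − 17·57 = 256
m = 256 > 0,  v_rel·d = -35 < 0  ⇒  outside

inside=no margin=256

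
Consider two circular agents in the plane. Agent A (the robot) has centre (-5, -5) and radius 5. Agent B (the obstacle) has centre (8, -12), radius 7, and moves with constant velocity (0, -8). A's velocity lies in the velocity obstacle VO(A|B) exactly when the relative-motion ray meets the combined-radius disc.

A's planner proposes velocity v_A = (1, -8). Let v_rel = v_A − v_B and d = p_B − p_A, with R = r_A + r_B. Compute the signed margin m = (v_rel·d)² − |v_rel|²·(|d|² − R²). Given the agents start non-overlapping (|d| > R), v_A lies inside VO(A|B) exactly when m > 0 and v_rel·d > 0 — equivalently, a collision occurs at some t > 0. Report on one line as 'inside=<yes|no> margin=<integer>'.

d = (13, -7),  |d|² = 218;  R = 5+7 = 12,  c = 218−12² = 74
v_rel = (1, 0),  |v_rel|² = 1;  v_rel·d = (1)·(13) + (0)·(-7) = 13
1·t² − 26·t + 74 = 0  ⇒  m = 13² − 1·74 = 95
m = 95 > 0,  v_rel·d = 13 > 0  ⇒  inside

inside=yes margin=95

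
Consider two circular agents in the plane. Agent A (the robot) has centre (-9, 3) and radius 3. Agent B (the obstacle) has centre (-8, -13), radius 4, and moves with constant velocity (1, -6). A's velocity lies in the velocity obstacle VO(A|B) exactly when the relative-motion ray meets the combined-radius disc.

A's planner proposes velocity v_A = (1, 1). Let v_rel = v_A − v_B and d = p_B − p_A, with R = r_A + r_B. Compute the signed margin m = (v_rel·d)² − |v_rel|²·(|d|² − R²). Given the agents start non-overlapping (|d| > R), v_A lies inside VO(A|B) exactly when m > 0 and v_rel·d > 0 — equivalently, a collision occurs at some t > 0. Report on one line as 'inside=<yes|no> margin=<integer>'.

d = (1, -16),  |d|² = 257;  R = 3+4 = 7,  c = 257−7² = 208
v_rel = (0, 7),  |v_rel|² = 49;  v_rel·d = (0)·(1) + (7)·(-16) = -112
49·t² + 224·t + 208 = 0  ⇒  m = (-112)² − 49·208 = 2352
m = 2352 > 0,  v_rel·d = -112 < 0  ⇒  outside

inside=no margin=2352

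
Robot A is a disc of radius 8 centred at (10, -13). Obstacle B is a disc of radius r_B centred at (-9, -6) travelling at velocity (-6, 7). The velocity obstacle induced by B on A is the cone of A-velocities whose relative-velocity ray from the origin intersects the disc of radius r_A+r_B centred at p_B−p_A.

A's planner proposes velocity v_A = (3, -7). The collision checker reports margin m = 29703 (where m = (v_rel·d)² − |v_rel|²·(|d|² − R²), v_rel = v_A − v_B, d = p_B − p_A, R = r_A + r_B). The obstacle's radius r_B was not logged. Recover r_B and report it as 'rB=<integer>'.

m = 29703
d = (-19, 7);  v_rel = (9, -14),  |v_rel|² = 277
v_rel×d = (9)·(7) − (-14)·(-19) = -203
since m = R²·277 − (-203)²:  R² = (41209 + 29703) / 277 = 256
R = √256 = 16  ⇒  r_B = 16 − 8 = 8

rB=8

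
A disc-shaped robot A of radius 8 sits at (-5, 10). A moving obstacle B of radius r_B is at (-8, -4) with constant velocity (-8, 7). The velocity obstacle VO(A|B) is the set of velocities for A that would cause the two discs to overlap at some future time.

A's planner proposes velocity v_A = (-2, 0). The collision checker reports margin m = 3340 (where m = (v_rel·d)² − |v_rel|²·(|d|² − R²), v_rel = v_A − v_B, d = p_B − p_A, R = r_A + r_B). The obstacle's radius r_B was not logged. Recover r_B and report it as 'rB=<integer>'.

m = 3340
d = (-3, -14);  v_rel = (6, -7),  |v_rel|² = 85
v_rel×d = (6)·(-14) − (-7)·(-3) = -105
since m = R²·85 − (-105)²:  R² = (11025 + 3340) / 85 = 169
R = √169 = 13  ⇒  r_B = 13 − 8 = 5

rB=5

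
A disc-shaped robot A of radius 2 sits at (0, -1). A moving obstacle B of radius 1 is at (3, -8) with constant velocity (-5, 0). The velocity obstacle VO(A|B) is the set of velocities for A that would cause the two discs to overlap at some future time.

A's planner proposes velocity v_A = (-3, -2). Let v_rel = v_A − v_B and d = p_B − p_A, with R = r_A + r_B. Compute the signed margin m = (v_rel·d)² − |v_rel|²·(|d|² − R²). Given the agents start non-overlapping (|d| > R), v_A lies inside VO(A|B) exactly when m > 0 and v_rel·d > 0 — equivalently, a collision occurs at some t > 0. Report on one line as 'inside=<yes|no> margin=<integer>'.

d = (3, -7),  |d|² = 58;  R = 2+1 = 3,  c = 58−3² = 49
v_rel = (2, -2),  |v_rel|² = 8;  v_rel·d = (2)·(3) + (-2)·(-7) = 20
8·t² − 40·t + 49 = 0  ⇒  m = 20² − 8·49 = 8
m = 8 > 0,  v_rel·d = 20 > 0  ⇒  inside

inside=yes margin=8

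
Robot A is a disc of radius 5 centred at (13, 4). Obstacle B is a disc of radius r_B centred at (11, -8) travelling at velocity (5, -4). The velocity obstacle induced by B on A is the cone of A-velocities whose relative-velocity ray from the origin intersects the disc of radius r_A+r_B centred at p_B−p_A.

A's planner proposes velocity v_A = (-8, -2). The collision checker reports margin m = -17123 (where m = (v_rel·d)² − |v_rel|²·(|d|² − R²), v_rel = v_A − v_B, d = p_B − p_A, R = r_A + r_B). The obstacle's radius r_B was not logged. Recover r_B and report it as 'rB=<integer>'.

m = -17123
d = (-2, -12);  v_rel = (-13, 2),  |v_rel|² = 173
v_rel×d = (-13)·(-12) − (2)·(-2) = 160
since m = R²·173 − 160²:  R² = (25600 + -17123) / 173 = 49
R = √49 = 7  ⇒  r_B = 7 − 5 = 2

rB=2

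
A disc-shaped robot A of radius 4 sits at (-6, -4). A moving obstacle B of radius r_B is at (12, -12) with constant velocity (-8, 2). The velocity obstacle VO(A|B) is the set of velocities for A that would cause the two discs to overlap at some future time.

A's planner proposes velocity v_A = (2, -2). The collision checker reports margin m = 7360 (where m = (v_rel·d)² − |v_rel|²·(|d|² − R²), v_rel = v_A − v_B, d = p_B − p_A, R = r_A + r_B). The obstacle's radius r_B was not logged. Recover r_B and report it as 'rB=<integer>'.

m = 7360
d = (18, -8);  v_rel = (10, -4),  |v_rel|² = 116
v_rel×d = (10)·(-8) − (-4)·(18) = -8
since m = R²·116 − (-8)²:  R² = (64 + 7360) / 116 = 64
R = √64 = 8  ⇒  r_B = 8 − 4 = 4

rB=4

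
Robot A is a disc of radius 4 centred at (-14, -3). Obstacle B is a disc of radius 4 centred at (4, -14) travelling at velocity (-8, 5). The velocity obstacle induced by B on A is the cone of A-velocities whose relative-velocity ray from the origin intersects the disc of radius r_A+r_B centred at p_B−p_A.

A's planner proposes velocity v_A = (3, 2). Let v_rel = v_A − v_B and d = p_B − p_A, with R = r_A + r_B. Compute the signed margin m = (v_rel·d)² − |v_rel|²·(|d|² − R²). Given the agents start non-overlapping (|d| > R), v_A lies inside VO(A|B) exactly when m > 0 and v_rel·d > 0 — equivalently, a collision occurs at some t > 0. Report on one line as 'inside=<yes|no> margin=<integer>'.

d = (18, -11),  |d|² = 445;  R = 4+4 = 8,  c = 445−8² = 381
v_rel = (11, -3),  |v_rel|² = 130;  v_rel·d = (11)·(18) + (-3)·(-11) = 231
130·t² − 462·t + 381 = 0  ⇒  m = 231² − 130·381 = 3831
m = 3831 > 0,  v_rel·d = 231 > 0  ⇒  inside

inside=yes margin=3831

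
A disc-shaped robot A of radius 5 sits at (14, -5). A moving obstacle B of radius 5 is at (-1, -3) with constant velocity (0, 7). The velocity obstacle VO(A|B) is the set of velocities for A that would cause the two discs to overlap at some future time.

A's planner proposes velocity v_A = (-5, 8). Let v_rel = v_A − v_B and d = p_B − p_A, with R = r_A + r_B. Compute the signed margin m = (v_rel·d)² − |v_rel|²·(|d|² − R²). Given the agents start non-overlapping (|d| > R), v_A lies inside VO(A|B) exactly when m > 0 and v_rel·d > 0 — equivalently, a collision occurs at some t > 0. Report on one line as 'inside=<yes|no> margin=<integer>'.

d = (-15, 2),  |d|² = 229;  R = 5+5 = 10,  c = 229−10² = 129
v_rel = (-5, 1),  |v_rel|² = 26;  v_rel·d = (-5)·(-15) + (1)·(2) = 77
26·t² − 154·t + 129 = 0  ⇒  m = 77² − 26·129 = 2575
m = 2575 > 0,  v_rel·d = 77 > 0  ⇒  inside

inside=yes margin=2575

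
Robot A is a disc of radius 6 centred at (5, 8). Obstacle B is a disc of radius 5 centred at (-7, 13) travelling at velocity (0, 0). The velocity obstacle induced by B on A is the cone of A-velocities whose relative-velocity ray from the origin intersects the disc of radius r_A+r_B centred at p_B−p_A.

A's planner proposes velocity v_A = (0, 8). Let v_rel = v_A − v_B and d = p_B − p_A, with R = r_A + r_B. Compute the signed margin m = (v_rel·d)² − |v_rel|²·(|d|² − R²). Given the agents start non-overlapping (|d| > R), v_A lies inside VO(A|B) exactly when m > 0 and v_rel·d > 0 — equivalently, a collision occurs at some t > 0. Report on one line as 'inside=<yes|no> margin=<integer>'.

d = (-12, 5),  |d|² = 169;  R = 6+5 = 11,  c = 169−11² = 48
v_rel = (0, 8),  |v_rel|² = 64;  v_rel·d = (0)·(-12) + (8)·(5) = 40
64·t² − 80·t + 48 = 0  ⇒  m = 40² − 64·48 = -1472
m = -1472 < 0,  v_rel·d = 40 > 0  ⇒  outside

inside=no margin=-1472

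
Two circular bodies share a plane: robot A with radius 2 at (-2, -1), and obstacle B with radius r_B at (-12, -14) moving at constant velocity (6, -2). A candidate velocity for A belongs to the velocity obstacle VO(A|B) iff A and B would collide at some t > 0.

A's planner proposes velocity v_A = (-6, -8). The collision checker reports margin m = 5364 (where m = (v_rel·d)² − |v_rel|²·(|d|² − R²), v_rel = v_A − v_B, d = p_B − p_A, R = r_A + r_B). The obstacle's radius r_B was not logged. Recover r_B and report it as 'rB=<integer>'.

m = 5364
d = (-10, -13);  v_rel = (-12, -6),  |v_rel|² = 180
v_rel×d = (-12)·(-13) − (-6)·(-10) = 96
since m = R²·180 − 96²:  R² = (9216 + 5364) / 180 = 81
R = √81 = 9  ⇒  r_B = 9 − 2 = 7

rB=7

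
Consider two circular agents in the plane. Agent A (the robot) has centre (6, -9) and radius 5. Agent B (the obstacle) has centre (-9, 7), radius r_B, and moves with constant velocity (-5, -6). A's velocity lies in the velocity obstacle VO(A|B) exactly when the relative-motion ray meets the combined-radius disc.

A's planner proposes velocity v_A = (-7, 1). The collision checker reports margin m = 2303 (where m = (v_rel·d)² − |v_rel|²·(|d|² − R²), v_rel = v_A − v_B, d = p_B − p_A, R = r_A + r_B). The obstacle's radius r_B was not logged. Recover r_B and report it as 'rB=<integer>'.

m = 2303
d = (-15, 16);  v_rel = (-2, 7),  |v_rel|² = 53
v_rel×d = (-2)·(16) − (7)·(-15) = 73
since m = R²·53 − 73²:  R² = (5329 + 2303) / 53 = 144
R = √144 = 12  ⇒  r_B = 12 − 5 = 7

rB=7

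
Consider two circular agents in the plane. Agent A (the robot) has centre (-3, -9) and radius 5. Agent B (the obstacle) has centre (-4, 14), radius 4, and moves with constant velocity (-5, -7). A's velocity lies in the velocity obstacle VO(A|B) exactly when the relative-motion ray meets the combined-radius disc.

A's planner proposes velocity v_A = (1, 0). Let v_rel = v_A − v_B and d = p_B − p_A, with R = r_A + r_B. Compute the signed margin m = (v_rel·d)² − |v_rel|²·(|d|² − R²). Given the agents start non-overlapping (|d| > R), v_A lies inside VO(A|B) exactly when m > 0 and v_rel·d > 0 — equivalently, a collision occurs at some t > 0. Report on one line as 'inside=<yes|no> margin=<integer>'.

d = (-1, 23),  |d|² = 530;  R = 5+4 = 9,  c = 530−9² = 449
v_rel = (6, 7),  |v_rel|² = 85;  v_rel·d = (6)·(-1) + (7)·(23) = 155
85·t² − 310·t + 449 = 0  ⇒  m = 155² − 85·449 = -14140
m = -14140 < 0,  v_rel·d = 155 > 0  ⇒  outside

inside=no margin=-14140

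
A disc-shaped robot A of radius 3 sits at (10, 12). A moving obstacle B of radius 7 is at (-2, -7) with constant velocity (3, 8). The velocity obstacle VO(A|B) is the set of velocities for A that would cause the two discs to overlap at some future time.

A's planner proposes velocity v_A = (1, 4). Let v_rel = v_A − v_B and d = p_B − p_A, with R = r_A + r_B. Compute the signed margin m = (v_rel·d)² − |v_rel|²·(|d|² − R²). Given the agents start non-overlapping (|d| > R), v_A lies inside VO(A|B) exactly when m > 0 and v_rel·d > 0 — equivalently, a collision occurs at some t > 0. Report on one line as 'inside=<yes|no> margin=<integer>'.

d = (-12, -19),  |d|² = 505;  R = 3+7 = 10,  c = 505−10² = 405
v_rel = (-2, -4),  |v_rel|² = 20;  v_rel·d = (-2)·(-12) + (-4)·(-19) = 100
20·t² − 200·t + 405 = 0  ⇒  m = 100² − 20·405 = 1900
m = 1900 > 0,  v_rel·d = 100 > 0  ⇒  inside

inside=yes margin=1900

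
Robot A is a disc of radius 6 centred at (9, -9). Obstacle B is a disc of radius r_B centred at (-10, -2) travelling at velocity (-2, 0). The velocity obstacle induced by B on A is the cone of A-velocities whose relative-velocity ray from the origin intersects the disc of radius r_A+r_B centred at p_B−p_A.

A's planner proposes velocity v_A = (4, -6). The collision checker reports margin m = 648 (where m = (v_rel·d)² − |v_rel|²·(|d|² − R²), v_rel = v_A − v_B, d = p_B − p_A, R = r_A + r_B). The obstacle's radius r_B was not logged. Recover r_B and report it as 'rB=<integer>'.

m = 648
d = (-19, 7);  v_rel = (6, -6),  |v_rel|² = 72
v_rel×d = (6)·(7) − (-6)·(-19) = -72
since m = R²·72 − (-72)²:  R² = (5184 + 648) / 72 = 81
R = √81 = 9  ⇒  r_B = 9 − 6 = 3

rB=3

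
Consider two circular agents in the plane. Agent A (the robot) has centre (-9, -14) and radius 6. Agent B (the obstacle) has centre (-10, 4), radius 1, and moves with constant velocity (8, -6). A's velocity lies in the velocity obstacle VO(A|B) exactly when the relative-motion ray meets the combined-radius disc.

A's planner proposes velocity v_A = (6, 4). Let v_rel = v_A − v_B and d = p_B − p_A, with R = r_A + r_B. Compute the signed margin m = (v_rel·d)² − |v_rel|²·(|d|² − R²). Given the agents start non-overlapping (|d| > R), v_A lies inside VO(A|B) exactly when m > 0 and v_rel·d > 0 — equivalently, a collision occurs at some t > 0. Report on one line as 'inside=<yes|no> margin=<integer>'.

d = (-1, 18),  |d|² = 325;  R = 6+1 = 7,  c = 325−7² = 276
v_rel = (-2, 10),  |v_rel|² = 104;  v_rel·d = (-2)·(-1) + (10)·(18) = 182
104·t² − 364·t + 276 = 0  ⇒  m = 182² − 104·276 = 4420
m = 4420 > 0,  v_rel·d = 182 > 0  ⇒  inside

inside=yes margin=4420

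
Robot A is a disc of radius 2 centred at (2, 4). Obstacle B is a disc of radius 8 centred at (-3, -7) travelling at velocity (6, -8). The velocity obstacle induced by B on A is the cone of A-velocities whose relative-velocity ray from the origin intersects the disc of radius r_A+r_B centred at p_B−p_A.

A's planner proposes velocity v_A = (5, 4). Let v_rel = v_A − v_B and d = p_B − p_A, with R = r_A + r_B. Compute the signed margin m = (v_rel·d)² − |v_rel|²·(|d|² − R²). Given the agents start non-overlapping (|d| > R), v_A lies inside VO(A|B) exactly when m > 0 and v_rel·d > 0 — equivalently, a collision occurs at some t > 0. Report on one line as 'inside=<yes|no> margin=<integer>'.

d = (-5, -11),  |d|² = 146;  R = 2+8 = 10,  c = 146−10² = 46
v_rel = (-1, 12),  |v_rel|² = 145;  v_rel·d = (-1)·(-5) + (12)·(-11) = -127
145·t² + 254·t + 46 = 0  ⇒  m = (-127)² − 145·46 = 9459
m = 9459 > 0,  v_rel·d = -127 < 0  ⇒  outside

inside=no margin=9459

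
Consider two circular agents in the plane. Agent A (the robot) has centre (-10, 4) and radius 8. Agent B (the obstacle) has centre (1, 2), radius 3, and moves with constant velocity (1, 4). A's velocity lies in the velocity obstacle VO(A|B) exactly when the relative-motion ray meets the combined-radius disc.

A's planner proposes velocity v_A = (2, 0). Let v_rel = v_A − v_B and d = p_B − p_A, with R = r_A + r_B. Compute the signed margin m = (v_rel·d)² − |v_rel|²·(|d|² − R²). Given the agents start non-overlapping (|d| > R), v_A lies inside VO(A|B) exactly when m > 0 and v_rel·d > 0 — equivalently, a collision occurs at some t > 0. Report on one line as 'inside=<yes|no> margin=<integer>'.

d = (11, -2),  |d|² = 125;  R = 8+3 = 11,  c = 125−11² = 4
v_rel = (1, -4),  |v_rel|² = 17;  v_rel·d = (1)·(11) + (-4)·(-2) = 19
17·t² − 38·t + 4 = 0  ⇒  m = 19² − 17·4 = 293
m = 293 > 0,  v_rel·d = 19 > 0  ⇒  inside

inside=yes margin=293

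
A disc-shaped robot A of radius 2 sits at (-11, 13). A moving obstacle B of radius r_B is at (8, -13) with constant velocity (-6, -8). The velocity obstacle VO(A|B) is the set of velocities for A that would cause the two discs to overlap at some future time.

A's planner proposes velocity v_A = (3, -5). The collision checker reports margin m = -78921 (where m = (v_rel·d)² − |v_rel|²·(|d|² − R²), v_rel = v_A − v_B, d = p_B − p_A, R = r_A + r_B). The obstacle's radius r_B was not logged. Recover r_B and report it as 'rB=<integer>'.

m = -78921
d = (19, -26);  v_rel = (9, 3),  |v_rel|² = 90
v_rel×d = (9)·(-26) − (3)·(19) = -291
since m = R²·90 − (-291)²:  R² = (84681 + -78921) / 90 = 64
R = √64 = 8  ⇒  r_B = 8 − 2 = 6

rB=6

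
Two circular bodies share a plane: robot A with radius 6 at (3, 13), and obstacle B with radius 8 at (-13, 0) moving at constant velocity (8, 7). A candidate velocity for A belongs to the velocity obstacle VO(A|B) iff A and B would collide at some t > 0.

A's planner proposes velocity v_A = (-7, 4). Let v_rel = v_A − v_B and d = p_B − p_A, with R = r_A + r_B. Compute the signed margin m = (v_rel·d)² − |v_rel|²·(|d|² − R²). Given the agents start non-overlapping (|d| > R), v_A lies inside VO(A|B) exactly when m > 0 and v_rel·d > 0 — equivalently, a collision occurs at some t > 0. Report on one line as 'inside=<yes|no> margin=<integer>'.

d = (-16, -13),  |d|² = 425;  R = 6+8 = 14,  c = 425−14² = 229
v_rel = (-15, -3),  |v_rel|² = 234;  v_rel·d = (-15)·(-16) + (-3)·(-13) = 279
234·t² − 558·t + 229 = 0  ⇒  m = 279² − 234·229 = 24255
m = 24255 > 0,  v_rel·d = 279 > 0  ⇒  inside

inside=yes margin=24255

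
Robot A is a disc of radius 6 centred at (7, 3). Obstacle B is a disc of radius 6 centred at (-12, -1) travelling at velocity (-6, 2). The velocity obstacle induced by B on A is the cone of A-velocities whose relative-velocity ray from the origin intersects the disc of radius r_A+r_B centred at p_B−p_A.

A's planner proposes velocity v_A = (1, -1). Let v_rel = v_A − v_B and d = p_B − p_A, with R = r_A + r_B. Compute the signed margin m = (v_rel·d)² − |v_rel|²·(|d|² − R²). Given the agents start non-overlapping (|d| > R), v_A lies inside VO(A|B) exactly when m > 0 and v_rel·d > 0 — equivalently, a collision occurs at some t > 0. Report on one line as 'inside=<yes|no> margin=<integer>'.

d = (-19, -4),  |d|² = 377;  R = 6+6 = 12,  c = 377−12² = 233
v_rel = (7, -3),  |v_rel|² = 58;  v_rel·d = (7)·(-19) + (-3)·(-4) = -121
58·t² + 242·t + 233 = 0  ⇒  m = (-121)² − 58·233 = 1127
m = 1127 > 0,  v_rel·d = -121 < 0  ⇒  outside

inside=no margin=1127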